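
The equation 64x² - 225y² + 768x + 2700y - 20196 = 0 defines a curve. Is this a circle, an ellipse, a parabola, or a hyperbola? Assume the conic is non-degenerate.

No xy term. Coefficients of x² and y² are A = 64, C = -225.
A and C have opposite signs ⇒ hyperbola.

hyperbola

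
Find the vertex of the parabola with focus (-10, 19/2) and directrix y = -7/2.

The vertex is the midpoint between the focus and the directrix along the axis of symmetry.
Axis is vertical (directrix is horizontal). Vertex y-coordinate = (19/2 + (-7/2))/2 = 3; x-coordinate = -10.

(-10, 3)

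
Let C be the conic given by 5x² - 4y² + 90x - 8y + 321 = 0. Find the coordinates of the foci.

(-15, -1) and (-3, -1)

5(x² + 18x) -4(y² + 2y) = -321
5(x + 9)² -4(y + 1)² = -321 + 405 - 4 = 80
Divide by 80: (x + 9)²/16 - (y + 1)²/20 = 1
Hyperbola, center (-9, -1), transverse axis horizontal; a² = 16, b² = 20.
c² = a² + b² = 16 + 20 = 36, so c = 6.
Foci lie on the horizontal axis through the center: (h ± c, k).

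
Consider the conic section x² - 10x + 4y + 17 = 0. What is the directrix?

Only x is squared. Complete the square in x: (x - 5)² = -4(y - 2).
Vertex (5, 2); 4p = -4 so p = -1. Opens down.
Directrix is the horizontal line y = k − p = 2 − (-1) = 3.

y = 3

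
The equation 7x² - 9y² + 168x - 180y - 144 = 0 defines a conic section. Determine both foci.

(-20, -10) and (-4, -10)

7(x² + 24x) -9(y² + 20y) = 144
Complete the square: 7(x + 12)² -9(y + 10)² = 144 + 1008 - 900 = 252
Divide by 252: (x + 12)²/36 - (y + 10)²/28 = 1
Hyperbola, center (-12, -10), transverse axis horizontal; a² = 36, b² = 28.
c² = a² + b² = 36 + 28 = 64, so c = 8.
Foci lie on the horizontal axis through the center: (h ± c, k).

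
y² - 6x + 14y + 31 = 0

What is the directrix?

x = -9/2

Only y is squared. Complete the square in y: (y + 7)² = 6(x + 3).
Vertex (-3, -7); 4p = 6 so p = 3/2. Opens right.
Directrix is the vertical line x = h − p = -3 − (3/2) = -9/2.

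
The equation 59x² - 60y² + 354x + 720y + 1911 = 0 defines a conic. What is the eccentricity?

e = √7021/59

Collect terms: 59(x² + 6x) -60(y² - 12y) = -1911
59(x + 3)² -60(y - 6)² = -1911 + 531 - 2160 = -3540
Divide through by -3540 to get (y - 6)²/59 - (x + 3)²/60 = 1.
Hyperbola, center (-3, 6), transverse axis vertical; a² = 59, b² = 60.
c² = a² + b² = 119, so c = √119.
e = c/a = √119/√59 = √7021/59.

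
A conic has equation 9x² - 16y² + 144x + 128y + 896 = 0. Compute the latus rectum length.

Group the x- and y-terms: 9(x² + 16x) -16(y² - 8y) = -896
Completing the square gives 9(x + 8)² -16(y - 4)² = -896 + 576 - 256 = -576.
Divide through by -576 to get (y - 4)²/36 - (x + 8)²/64 = 1.
Hyperbola, center (-8, 4), transverse axis vertical; a² = 36, b² = 64.
Latus rectum length = 2b²/a = 2·64/6 = 64/3.

64/3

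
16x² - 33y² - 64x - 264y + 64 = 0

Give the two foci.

Group: 16(x² - 4x) -33(y² + 8y) = -64
Complete the square in x and y: 16(x - 2)² -33(y + 4)² = -64 + 64 - 528 = -528
Divide by -528: (y + 4)²/16 - (x - 2)²/33 = 1
Hyperbola, center (2, -4), transverse axis vertical; a² = 16, b² = 33.
c² = a² + b² = 16 + 33 = 49, so c = 7.
Foci lie on the vertical axis through the center: (h, k ± c).

(2, -11) and (2, 3)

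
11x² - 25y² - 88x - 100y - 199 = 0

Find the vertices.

Rearranging, 11(x² - 8x) -25(y² + 4y) = 199.
11(x - 4)² -25(y + 2)² = 199 + 176 - 100 = 275
Divide through by 275 to get (x - 4)²/25 - (y + 2)²/11 = 1.
Hyperbola, center (4, -2), transverse axis horizontal; a² = 25, b² = 11.
a = 5. Vertices at (h ± a, k).

(-1, -2) and (9, -2)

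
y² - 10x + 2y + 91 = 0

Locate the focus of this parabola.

(23/2, -1)

Only y is squared. Complete the square in y: (y + 1)² = 10(x - 9).
Vertex (9, -1); 4p = 10 so p = 5/2. Opens right.
Focus is p units from the vertex along the axis: (h + p, k).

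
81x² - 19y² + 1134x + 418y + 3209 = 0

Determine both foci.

(-7, 1) and (-7, 21)

81(x² + 14x) -19(y² - 22y) = -3209
Complete the square: 81(x + 7)² -19(y - 11)² = -3209 + 3969 - 2299 = -1539
Divide through by -1539 to get (y - 11)²/81 - (x + 7)²/19 = 1.
Hyperbola, center (-7, 11), transverse axis vertical; a² = 81, b² = 19.
c² = a² + b² = 81 + 19 = 100, so c = 10.
Foci lie on the vertical axis through the center: (h, k ± c).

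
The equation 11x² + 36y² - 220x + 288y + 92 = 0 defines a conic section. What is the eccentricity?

Group the x- and y-terms: 11(x² - 20x) + 36(y² + 8y) = -92
Completing the square gives 11(x - 10)² + 36(y + 4)² = -92 + 1100 + 576 = 1584.
Dividing both sides by 1584: (x - 10)²/144 + (y + 4)²/44 = 1
Ellipse, center (10, -4), major axis horizontal; a² = 144, b² = 44.
c² = a² - b² = 100, so c = 10.
e = c/a = 10/12 = 5/6.

e = 5/6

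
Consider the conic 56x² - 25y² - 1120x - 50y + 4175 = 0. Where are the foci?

Collect terms: 56(x² - 20x) -25(y² + 2y) = -4175
Complete the square in x and y: 56(x - 10)² -25(y + 1)² = -4175 + 5600 - 25 = 1400
Dividing both sides by 1400: (x - 10)²/25 - (y + 1)²/56 = 1
Hyperbola, center (10, -1), transverse axis horizontal; a² = 25, b² = 56.
c² = a² + b² = 25 + 56 = 81, so c = 9.
Foci lie on the horizontal axis through the center: (h ± c, k).

(1, -1) and (19, -1)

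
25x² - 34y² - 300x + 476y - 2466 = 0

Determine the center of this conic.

Group: 25(x² - 12x) -34(y² - 14y) = 2466
Completing the square gives 25(x - 6)² -34(y - 7)² = 2466 + 900 - 1666 = 1700.
Divide through by 1700 to get (x - 6)²/68 - (y - 7)²/50 = 1.
Hyperbola with center (6, 7).

(6, 7)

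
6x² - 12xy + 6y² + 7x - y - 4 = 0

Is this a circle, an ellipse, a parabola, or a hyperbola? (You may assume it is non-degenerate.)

parabola

A = 6, B = -12, C = 6.
Discriminant B² − 4AC = (-12)² − 4·6·6 = 0.
B² − 4AC = 0 ⇒ parabola.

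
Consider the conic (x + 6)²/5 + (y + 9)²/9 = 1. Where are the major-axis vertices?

(-6, -12) and (-6, -6)

Center (-6, -9). The larger denominator 9 sits under the y-term, so the major axis is vertical; a² = 9, b² = 5.
a = 3. Vertices at (h, k ± a).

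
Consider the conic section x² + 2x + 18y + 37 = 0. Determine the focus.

(-1, -13/2)

Only x is squared. Complete the square in x: (x + 1)² = -18(y + 2).
Vertex (-1, -2); 4p = -18 so p = -9/2. Opens down.
Focus is p units from the vertex along the axis: (h, k + p).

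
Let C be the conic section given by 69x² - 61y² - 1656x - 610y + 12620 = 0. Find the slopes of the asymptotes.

Group: 69(x² - 24x) -61(y² + 10y) = -12620
Complete the square: 69(x - 12)² -61(y + 5)² = -12620 + 9936 - 1525 = -4209
Divide through by -4209 to get (y + 5)²/69 - (x - 12)²/61 = 1.
Hyperbola, center (12, -5), transverse axis vertical; a² = 69, b² = 61.
For a vertical hyperbola the asymptotes have slope ±a/b.
Here that is ±√69/√61 = ±√4209/61.

√4209/61 and -√4209/61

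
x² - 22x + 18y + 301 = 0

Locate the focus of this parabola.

(11, -29/2)

Only x is squared. Complete the square in x: (x - 11)² = -18(y + 10).
Vertex (11, -10); 4p = -18 so p = -9/2. Opens down.
Focus is p units from the vertex along the axis: (h, k + p).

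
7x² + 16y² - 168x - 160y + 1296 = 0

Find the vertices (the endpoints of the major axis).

(8, 5) and (16, 5)

Collect terms: 7(x² - 24x) + 16(y² - 10y) = -1296
Complete the square: 7(x - 12)² + 16(y - 5)² = -1296 + 1008 + 400 = 112
Dividing both sides by 112: (x - 12)²/16 + (y - 5)²/7 = 1
Ellipse, center (12, 5), major axis horizontal; a² = 16, b² = 7.
a = 4. Vertices at (h ± a, k).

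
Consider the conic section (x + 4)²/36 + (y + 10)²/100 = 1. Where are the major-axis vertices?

(-4, -20) and (-4, 0)

Center (-4, -10). The larger denominator 100 sits under the y-term, so the major axis is vertical; a² = 100, b² = 36.
a = 10. Vertices at (h, k ± a).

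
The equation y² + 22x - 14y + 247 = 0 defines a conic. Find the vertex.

Only y is squared. Complete the square in y: (y - 7)² = -22(x + 9).
Vertex (-9, 7); 4p = -22 so p = -11/2. Opens left.

(-9, 7)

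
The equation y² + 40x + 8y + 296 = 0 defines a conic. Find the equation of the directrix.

x = 3

Only y is squared. Complete the square in y: (y + 4)² = -40(x + 7).
Vertex (-7, -4); 4p = -40 so p = -10. Opens left.
Directrix is the vertical line x = h − p = -7 − (-10) = 3.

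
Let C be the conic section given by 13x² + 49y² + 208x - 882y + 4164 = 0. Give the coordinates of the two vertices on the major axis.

(-15, 9) and (-1, 9)

Collect terms: 13(x² + 16x) + 49(y² - 18y) = -4164
13(x + 8)² + 49(y - 9)² = -4164 + 832 + 3969 = 637
Divide by 637: (x + 8)²/49 + (y - 9)²/13 = 1
Ellipse, center (-8, 9), major axis horizontal; a² = 49, b² = 13.
a = 7. Vertices at (h ± a, k).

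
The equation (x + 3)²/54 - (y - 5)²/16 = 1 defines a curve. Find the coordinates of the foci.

Center (-3, 5). The positive term is the x-term, so the transverse axis is horizontal; a² = 54, b² = 16.
c² = a² + b² = 54 + 16 = 70, so c = √70.
Foci lie on the horizontal axis through the center: (h ± c, k).

(-3 - √70, 5) and (-3 + √70, 5)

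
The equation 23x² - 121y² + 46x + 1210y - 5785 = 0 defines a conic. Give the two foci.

(-13, 5) and (11, 5)

Rearranging, 23(x² + 2x) -121(y² - 10y) = 5785.
Complete the square in x and y: 23(x + 1)² -121(y - 5)² = 5785 + 23 - 3025 = 2783
Divide by 2783: (x + 1)²/121 - (y - 5)²/23 = 1
Hyperbola, center (-1, 5), transverse axis horizontal; a² = 121, b² = 23.
c² = a² + b² = 121 + 23 = 144, so c = 12.
Foci lie on the horizontal axis through the center: (h ± c, k).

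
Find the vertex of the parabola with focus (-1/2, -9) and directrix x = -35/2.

The vertex is the midpoint between the focus and the directrix along the axis of symmetry.
Axis is horizontal (directrix is vertical). Vertex x-coordinate = (-1/2 + (-35/2))/2 = -9; y-coordinate = -9.

(-9, -9)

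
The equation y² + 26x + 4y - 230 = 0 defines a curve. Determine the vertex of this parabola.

Only y is squared. Complete the square in y: (y + 2)² = -26(x - 9).
Vertex (9, -2); 4p = -26 so p = -13/2. Opens left.

(9, -2)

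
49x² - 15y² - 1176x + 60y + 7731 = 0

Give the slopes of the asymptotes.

Group the x- and y-terms: 49(x² - 24x) -15(y² - 4y) = -7731
Complete the square in x and y: 49(x - 12)² -15(y - 2)² = -7731 + 7056 - 60 = -735
Divide through by -735 to get (y - 2)²/49 - (x - 12)²/15 = 1.
Hyperbola, center (12, 2), transverse axis vertical; a² = 49, b² = 15.
For a vertical hyperbola the asymptotes have slope ±a/b.
Here that is ±7/√15 = ±7√15/15.

7√15/15 and -7√15/15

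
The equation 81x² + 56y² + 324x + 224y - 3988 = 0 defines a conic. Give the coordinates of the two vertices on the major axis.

81(x² + 4x) + 56(y² + 4y) = 3988
81(x + 2)² + 56(y + 2)² = 3988 + 324 + 224 = 4536
Divide through by 4536 to get (x + 2)²/56 + (y + 2)²/81 = 1.
Ellipse, center (-2, -2), major axis vertical; a² = 81, b² = 56.
a = 9. Vertices at (h, k ± a).

(-2, -11) and (-2, 7)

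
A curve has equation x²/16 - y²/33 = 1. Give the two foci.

Center (0, 0). The positive term is the x-term, so the transverse axis is horizontal; a² = 16, b² = 33.
c² = a² + b² = 16 + 33 = 49, so c = 7.
Foci lie on the horizontal axis through the center: (h ± c, k).

(-7, 0) and (7, 0)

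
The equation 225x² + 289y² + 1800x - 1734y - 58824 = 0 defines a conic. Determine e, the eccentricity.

e = 8/17

Rearranging, 225(x² + 8x) + 289(y² - 6y) = 58824.
Complete the square: 225(x + 4)² + 289(y - 3)² = 58824 + 3600 + 2601 = 65025
Divide through by 65025 to get (x + 4)²/289 + (y - 3)²/225 = 1.
Ellipse, center (-4, 3), major axis horizontal; a² = 289, b² = 225.
c² = a² - b² = 64, so c = 8.
e = c/a = 8/17.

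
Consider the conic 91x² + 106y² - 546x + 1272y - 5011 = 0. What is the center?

(3, -6)

91(x² - 6x) + 106(y² + 12y) = 5011
Complete the square: 91(x - 3)² + 106(y + 6)² = 5011 + 819 + 3816 = 9646
Divide through by 9646 to get (x - 3)²/106 + (y + 6)²/91 = 1.
Ellipse with center (3, -6).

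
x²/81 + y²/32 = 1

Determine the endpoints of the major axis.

(-9, 0) and (9, 0)

Center (0, 0). The larger denominator 81 sits under the x-term, so the major axis is horizontal; a² = 81, b² = 32.
a = 9. Vertices at (h ± a, k).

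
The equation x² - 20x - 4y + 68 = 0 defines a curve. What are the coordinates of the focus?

Only x is squared. Complete the square in x: (x - 10)² = 4(y + 8).
Vertex (10, -8); 4p = 4 so p = 1. Opens up.
Focus is p units from the vertex along the axis: (h, k + p).

(10, -7)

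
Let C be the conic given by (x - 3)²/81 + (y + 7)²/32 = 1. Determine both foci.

Center (3, -7). The larger denominator 81 sits under the x-term, so the major axis is horizontal; a² = 81, b² = 32.
c² = a² - b² = 81 - 32 = 49, so c = 7.
Foci lie on the horizontal axis through the center: (h ± c, k).

(-4, -7) and (10, -7)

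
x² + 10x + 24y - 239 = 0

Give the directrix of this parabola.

Only x is squared. Complete the square in x: (x + 5)² = -24(y - 11).
Vertex (-5, 11); 4p = -24 so p = -6. Opens down.
Directrix is the horizontal line y = k − p = 11 − (-6) = 17.

y = 17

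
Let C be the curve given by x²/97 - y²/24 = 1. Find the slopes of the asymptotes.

2√582/97 and -2√582/97

Center (0, 0). The positive term is the x-term, so the transverse axis is horizontal; a² = 97, b² = 24.
For a horizontal hyperbola the asymptotes have slope ±b/a.
Here that is ±2√6/√97 = ±2√582/97.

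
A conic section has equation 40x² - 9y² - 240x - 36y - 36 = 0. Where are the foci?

Group: 40(x² - 6x) -9(y² + 4y) = 36
40(x - 3)² -9(y + 2)² = 36 + 360 - 36 = 360
Divide through by 360 to get (x - 3)²/9 - (y + 2)²/40 = 1.
Hyperbola, center (3, -2), transverse axis horizontal; a² = 9, b² = 40.
c² = a² + b² = 9 + 40 = 49, so c = 7.
Foci lie on the horizontal axis through the center: (h ± c, k).

(-4, -2) and (10, -2)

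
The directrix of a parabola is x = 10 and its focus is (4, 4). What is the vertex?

The vertex is the midpoint between the focus and the directrix along the axis of symmetry.
Axis is horizontal (directrix is vertical). Vertex x-coordinate = (4 + 10)/2 = 7; y-coordinate = 4.

(7, 4)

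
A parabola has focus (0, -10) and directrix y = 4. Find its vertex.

(0, -3)

The vertex is the midpoint between the focus and the directrix along the axis of symmetry.
Axis is vertical (directrix is horizontal). Vertex y-coordinate = (-10 + 4)/2 = -3; x-coordinate = 0.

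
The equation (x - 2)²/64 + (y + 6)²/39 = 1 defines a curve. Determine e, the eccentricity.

e = 5/8

Center (2, -6). The larger denominator 64 sits under the x-term, so the major axis is horizontal; a² = 64, b² = 39.
c² = a² - b² = 25, so c = 5.
e = c/a = 5/8.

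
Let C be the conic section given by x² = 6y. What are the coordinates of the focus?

Vertex (0, 0); 4p = 6 so p = 3/2. Opens up.
Focus is p units from the vertex along the axis: (h, k + p).

(0, 3/2)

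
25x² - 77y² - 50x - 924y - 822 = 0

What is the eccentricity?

25(x² - 2x) -77(y² + 12y) = 822
25(x - 1)² -77(y + 6)² = 822 + 25 - 2772 = -1925
Divide by -1925: (y + 6)²/25 - (x - 1)²/77 = 1
Hyperbola, center (1, -6), transverse axis vertical; a² = 25, b² = 77.
c² = a² + b² = 102, so c = √102.
e = c/a = √102/5.

e = √102/5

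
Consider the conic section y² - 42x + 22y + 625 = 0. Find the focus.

(45/2, -11)

Only y is squared. Complete the square in y: (y + 11)² = 42(x - 12).
Vertex (12, -11); 4p = 42 so p = 21/2. Opens right.
Focus is p units from the vertex along the axis: (h + p, k).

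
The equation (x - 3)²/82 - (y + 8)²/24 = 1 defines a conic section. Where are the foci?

Center (3, -8). The positive term is the x-term, so the transverse axis is horizontal; a² = 82, b² = 24.
c² = a² + b² = 82 + 24 = 106, so c = √106.
Foci lie on the horizontal axis through the center: (h ± c, k).

(3 - √106, -8) and (3 + √106, -8)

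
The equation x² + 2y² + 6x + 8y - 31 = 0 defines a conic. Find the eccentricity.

Collect terms: (x² + 6x) + 2(y² + 4y) = 31
Complete the square in x and y: (x + 3)² + 2(y + 2)² = 31 + 9 + 8 = 48
Divide by 48: (x + 3)²/48 + (y + 2)²/24 = 1
Ellipse, center (-3, -2), major axis horizontal; a² = 48, b² = 24.
c² = a² - b² = 24, so c = 2√6.
e = c/a = 2√6/4√3 = √2/2.

e = √2/2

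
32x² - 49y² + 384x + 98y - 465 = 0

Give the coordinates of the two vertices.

Rearranging, 32(x² + 12x) -49(y² - 2y) = 465.
Complete the square in x and y: 32(x + 6)² -49(y - 1)² = 465 + 1152 - 49 = 1568
Divide through by 1568 to get (x + 6)²/49 - (y - 1)²/32 = 1.
Hyperbola, center (-6, 1), transverse axis horizontal; a² = 49, b² = 32.
a = 7. Vertices at (h ± a, k).

(-13, 1) and (1, 1)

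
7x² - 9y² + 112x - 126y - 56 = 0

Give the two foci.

(-12, -7) and (-4, -7)

Group: 7(x² + 16x) -9(y² + 14y) = 56
Completing the square gives 7(x + 8)² -9(y + 7)² = 56 + 448 - 441 = 63.
Divide by 63: (x + 8)²/9 - (y + 7)²/7 = 1
Hyperbola, center (-8, -7), transverse axis horizontal; a² = 9, b² = 7.
c² = a² + b² = 9 + 7 = 16, so c = 4.
Foci lie on the horizontal axis through the center: (h ± c, k).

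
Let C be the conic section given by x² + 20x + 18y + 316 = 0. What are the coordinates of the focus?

Only x is squared. Complete the square in x: (x + 10)² = -18(y + 12).
Vertex (-10, -12); 4p = -18 so p = -9/2. Opens down.
Focus is p units from the vertex along the axis: (h, k + p).

(-10, -33/2)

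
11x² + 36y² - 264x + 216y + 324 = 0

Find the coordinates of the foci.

Group: 11(x² - 24x) + 36(y² + 6y) = -324
Complete the square: 11(x - 12)² + 36(y + 3)² = -324 + 1584 + 324 = 1584
Dividing both sides by 1584: (x - 12)²/144 + (y + 3)²/44 = 1
Ellipse, center (12, -3), major axis horizontal; a² = 144, b² = 44.
c² = a² - b² = 144 - 44 = 100, so c = 10.
Foci lie on the horizontal axis through the center: (h ± c, k).

(2, -3) and (22, -3)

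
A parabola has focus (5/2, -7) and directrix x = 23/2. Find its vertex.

The vertex is the midpoint between the focus and the directrix along the axis of symmetry.
Axis is horizontal (directrix is vertical). Vertex x-coordinate = (5/2 + 23/2)/2 = 7; y-coordinate = -7.

(7, -7)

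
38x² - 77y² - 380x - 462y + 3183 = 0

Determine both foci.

Collect terms: 38(x² - 10x) -77(y² + 6y) = -3183
Completing the square gives 38(x - 5)² -77(y + 3)² = -3183 + 950 - 693 = -2926.
Dividing both sides by -2926: (y + 3)²/38 - (x - 5)²/77 = 1
Hyperbola, center (5, -3), transverse axis vertical; a² = 38, b² = 77.
c² = a² + b² = 38 + 77 = 115, so c = √115.
Foci lie on the vertical axis through the center: (h, k ± c).

(5, -3 - √115) and (5, -3 + √115)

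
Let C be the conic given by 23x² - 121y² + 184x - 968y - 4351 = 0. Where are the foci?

(-16, -4) and (8, -4)

23(x² + 8x) -121(y² + 8y) = 4351
Completing the square gives 23(x + 4)² -121(y + 4)² = 4351 + 368 - 1936 = 2783.
Dividing both sides by 2783: (x + 4)²/121 - (y + 4)²/23 = 1
Hyperbola, center (-4, -4), transverse axis horizontal; a² = 121, b² = 23.
c² = a² + b² = 121 + 23 = 144, so c = 12.
Foci lie on the horizontal axis through the center: (h ± c, k).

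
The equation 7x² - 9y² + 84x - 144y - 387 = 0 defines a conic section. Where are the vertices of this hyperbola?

(-9, -8) and (-3, -8)

Group: 7(x² + 12x) -9(y² + 16y) = 387
Completing the square gives 7(x + 6)² -9(y + 8)² = 387 + 252 - 576 = 63.
Dividing both sides by 63: (x + 6)²/9 - (y + 8)²/7 = 1
Hyperbola, center (-6, -8), transverse axis horizontal; a² = 9, b² = 7.
a = 3. Vertices at (h ± a, k).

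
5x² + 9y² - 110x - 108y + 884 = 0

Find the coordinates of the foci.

Group the x- and y-terms: 5(x² - 22x) + 9(y² - 12y) = -884
Complete the square: 5(x - 11)² + 9(y - 6)² = -884 + 605 + 324 = 45
Divide through by 45 to get (x - 11)²/9 + (y - 6)²/5 = 1.
Ellipse, center (11, 6), major axis horizontal; a² = 9, b² = 5.
c² = a² - b² = 9 - 5 = 4, so c = 2.
Foci lie on the horizontal axis through the center: (h ± c, k).

(9, 6) and (13, 6)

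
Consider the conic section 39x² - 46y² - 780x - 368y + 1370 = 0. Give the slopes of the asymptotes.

Group: 39(x² - 20x) -46(y² + 8y) = -1370
Completing the square gives 39(x - 10)² -46(y + 4)² = -1370 + 3900 - 736 = 1794.
Dividing both sides by 1794: (x - 10)²/46 - (y + 4)²/39 = 1
Hyperbola, center (10, -4), transverse axis horizontal; a² = 46, b² = 39.
For a horizontal hyperbola the asymptotes have slope ±b/a.
Here that is ±√39/√46 = ±√1794/46.

√1794/46 and -√1794/46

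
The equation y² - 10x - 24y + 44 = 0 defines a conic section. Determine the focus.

(-15/2, 12)

Only y is squared. Complete the square in y: (y - 12)² = 10(x + 10).
Vertex (-10, 12); 4p = 10 so p = 5/2. Opens right.
Focus is p units from the vertex along the axis: (h + p, k).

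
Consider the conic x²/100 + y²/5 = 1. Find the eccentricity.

Center (0, 0). The larger denominator 100 sits under the x-term, so the major axis is horizontal; a² = 100, b² = 5.
c² = a² - b² = 95, so c = √95.
e = c/a = √95/10.

e = √95/10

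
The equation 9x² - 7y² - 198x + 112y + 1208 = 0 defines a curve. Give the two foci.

9(x² - 22x) -7(y² - 16y) = -1208
Complete the square: 9(x - 11)² -7(y - 8)² = -1208 + 1089 - 448 = -567
Divide by -567: (y - 8)²/81 - (x - 11)²/63 = 1
Hyperbola, center (11, 8), transverse axis vertical; a² = 81, b² = 63.
c² = a² + b² = 81 + 63 = 144, so c = 12.
Foci lie on the vertical axis through the center: (h, k ± c).

(11, -4) and (11, 20)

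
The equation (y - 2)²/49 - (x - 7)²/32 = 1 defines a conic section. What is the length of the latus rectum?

64/7

Center (7, 2). The positive term is the y-term, so the transverse axis is vertical; a² = 49, b² = 32.
Latus rectum length = 2b²/a = 2·32/7 = 64/7.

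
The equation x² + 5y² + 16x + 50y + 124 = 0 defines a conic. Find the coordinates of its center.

Collect terms: (x² + 16x) + 5(y² + 10y) = -124
Complete the square: (x + 8)² + 5(y + 5)² = -124 + 64 + 125 = 65
Divide by 65: (x + 8)²/65 + (y + 5)²/13 = 1
Ellipse with center (-8, -5).

(-8, -5)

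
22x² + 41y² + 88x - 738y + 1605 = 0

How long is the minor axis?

4√11

Collect terms: 22(x² + 4x) + 41(y² - 18y) = -1605
Completing the square gives 22(x + 2)² + 41(y - 9)² = -1605 + 88 + 3321 = 1804.
Divide by 1804: (x + 2)²/82 + (y - 9)²/44 = 1
Ellipse, center (-2, 9), major axis horizontal; a² = 82, b² = 44.
b² = 44 so b = 2√11; the minor axis has length 2b = 4√11.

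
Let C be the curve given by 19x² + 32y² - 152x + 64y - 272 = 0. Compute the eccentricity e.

19(x² - 8x) + 32(y² + 2y) = 272
Complete the square in x and y: 19(x - 4)² + 32(y + 1)² = 272 + 304 + 32 = 608
Divide by 608: (x - 4)²/32 + (y + 1)²/19 = 1
Ellipse, center (4, -1), major axis horizontal; a² = 32, b² = 19.
c² = a² - b² = 13, so c = √13.
e = c/a = √13/4√2 = √26/8.

e = √26/8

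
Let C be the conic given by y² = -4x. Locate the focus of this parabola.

(-1, 0)

Vertex (0, 0); 4p = -4 so p = -1. Opens left.
Focus is p units from the vertex along the axis: (h + p, k).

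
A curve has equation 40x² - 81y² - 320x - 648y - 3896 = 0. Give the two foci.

(-7, -4) and (15, -4)

Group the x- and y-terms: 40(x² - 8x) -81(y² + 8y) = 3896
Completing the square gives 40(x - 4)² -81(y + 4)² = 3896 + 640 - 1296 = 3240.
Divide by 3240: (x - 4)²/81 - (y + 4)²/40 = 1
Hyperbola, center (4, -4), transverse axis horizontal; a² = 81, b² = 40.
c² = a² + b² = 81 + 40 = 121, so c = 11.
Foci lie on the horizontal axis through the center: (h ± c, k).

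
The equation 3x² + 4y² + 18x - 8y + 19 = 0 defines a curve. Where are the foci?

(-4, 1) and (-2, 1)

Rearranging, 3(x² + 6x) + 4(y² - 2y) = -19.
Completing the square gives 3(x + 3)² + 4(y - 1)² = -19 + 27 + 4 = 12.
Divide by 12: (x + 3)²/4 + (y - 1)²/3 = 1
Ellipse, center (-3, 1), major axis horizontal; a² = 4, b² = 3.
c² = a² - b² = 4 - 3 = 1, so c = 1.
Foci lie on the horizontal axis through the center: (h ± c, k).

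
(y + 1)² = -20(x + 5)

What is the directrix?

x = 0

Vertex (-5, -1); 4p = -20 so p = -5. Opens left.
Directrix is the vertical line x = h − p = -5 − (-5) = 0.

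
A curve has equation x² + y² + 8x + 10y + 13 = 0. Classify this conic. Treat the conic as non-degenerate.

No xy term. Coefficients of x² and y² are A = 1, C = 1.
A = C (same sign) ⇒ circle.

circle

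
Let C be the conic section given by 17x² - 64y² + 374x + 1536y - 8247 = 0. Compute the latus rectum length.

17/4

Group: 17(x² + 22x) -64(y² - 24y) = 8247
Complete the square: 17(x + 11)² -64(y - 12)² = 8247 + 2057 - 9216 = 1088
Dividing both sides by 1088: (x + 11)²/64 - (y - 12)²/17 = 1
Hyperbola, center (-11, 12), transverse axis horizontal; a² = 64, b² = 17.
Latus rectum length = 2b²/a = 2·17/8 = 17/4.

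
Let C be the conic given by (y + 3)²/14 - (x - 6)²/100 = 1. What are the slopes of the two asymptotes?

√14/10 and -√14/10

Center (6, -3). The positive term is the y-term, so the transverse axis is vertical; a² = 14, b² = 100.
For a vertical hyperbola the asymptotes have slope ±a/b.
Here that is ±√14/10.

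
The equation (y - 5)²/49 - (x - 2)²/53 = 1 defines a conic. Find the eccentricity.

e = √102/7

Center (2, 5). The positive term is the y-term, so the transverse axis is vertical; a² = 49, b² = 53.
c² = a² + b² = 102, so c = √102.
e = c/a = √102/7.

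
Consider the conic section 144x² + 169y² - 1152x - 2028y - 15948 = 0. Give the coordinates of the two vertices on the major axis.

144(x² - 8x) + 169(y² - 12y) = 15948
144(x - 4)² + 169(y - 6)² = 15948 + 2304 + 6084 = 24336
Divide by 24336: (x - 4)²/169 + (y - 6)²/144 = 1
Ellipse, center (4, 6), major axis horizontal; a² = 169, b² = 144.
a = 13. Vertices at (h ± a, k).

(-9, 6) and (17, 6)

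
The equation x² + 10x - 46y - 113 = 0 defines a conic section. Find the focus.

(-5, 17/2)

Only x is squared. Complete the square in x: (x + 5)² = 46(y + 3).
Vertex (-5, -3); 4p = 46 so p = 23/2. Opens up.
Focus is p units from the vertex along the axis: (h, k + p).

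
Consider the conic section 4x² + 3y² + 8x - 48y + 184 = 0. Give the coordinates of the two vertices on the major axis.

Group the x- and y-terms: 4(x² + 2x) + 3(y² - 16y) = -184
4(x + 1)² + 3(y - 8)² = -184 + 4 + 192 = 12
Divide by 12: (x + 1)²/3 + (y - 8)²/4 = 1
Ellipse, center (-1, 8), major axis vertical; a² = 4, b² = 3.
a = 2. Vertices at (h, k ± a).

(-1, 6) and (-1, 10)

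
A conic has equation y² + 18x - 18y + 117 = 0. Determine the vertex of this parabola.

(-2, 9)

Only y is squared. Complete the square in y: (y - 9)² = -18(x + 2).
Vertex (-2, 9); 4p = -18 so p = -9/2. Opens left.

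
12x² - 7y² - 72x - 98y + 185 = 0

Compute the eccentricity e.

e = √57/6

Rearranging, 12(x² - 6x) -7(y² + 14y) = -185.
12(x - 3)² -7(y + 7)² = -185 + 108 - 343 = -420
Dividing both sides by -420: (y + 7)²/60 - (x - 3)²/35 = 1
Hyperbola, center (3, -7), transverse axis vertical; a² = 60, b² = 35.
c² = a² + b² = 95, so c = √95.
e = c/a = √95/2√15 = √57/6.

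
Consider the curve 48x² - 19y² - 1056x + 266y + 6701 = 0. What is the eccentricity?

e = √201/12

Rearranging, 48(x² - 22x) -19(y² - 14y) = -6701.
Complete the square in x and y: 48(x - 11)² -19(y - 7)² = -6701 + 5808 - 931 = -1824
Dividing both sides by -1824: (y - 7)²/96 - (x - 11)²/38 = 1
Hyperbola, center (11, 7), transverse axis vertical; a² = 96, b² = 38.
c² = a² + b² = 134, so c = √134.
e = c/a = √134/4√6 = √201/12.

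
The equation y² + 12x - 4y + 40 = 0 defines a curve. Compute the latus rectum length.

12

Only y is squared. Complete the square in y: (y - 2)² = -12(x + 3).
Vertex (-3, 2); 4p = -12 so p = -3. Opens left.
Latus rectum length = |4p| = 12.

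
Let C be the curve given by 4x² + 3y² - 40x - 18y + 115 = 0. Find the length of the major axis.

4

4(x² - 10x) + 3(y² - 6y) = -115
Completing the square gives 4(x - 5)² + 3(y - 3)² = -115 + 100 + 27 = 12.
Dividing both sides by 12: (x - 5)²/3 + (y - 3)²/4 = 1
Ellipse, center (5, 3), major axis vertical; a² = 4, b² = 3.
a² = 4 so a = 2; the major axis has length 2a = 4.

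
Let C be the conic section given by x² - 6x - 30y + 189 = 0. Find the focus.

(3, 27/2)

Only x is squared. Complete the square in x: (x - 3)² = 30(y - 6).
Vertex (3, 6); 4p = 30 so p = 15/2. Opens up.
Focus is p units from the vertex along the axis: (h, k + p).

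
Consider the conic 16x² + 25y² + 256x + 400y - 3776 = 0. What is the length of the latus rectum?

Rearranging, 16(x² + 16x) + 25(y² + 16y) = 3776.
Complete the square in x and y: 16(x + 8)² + 25(y + 8)² = 3776 + 1024 + 1600 = 6400
Dividing both sides by 6400: (x + 8)²/400 + (y + 8)²/256 = 1
Ellipse, center (-8, -8), major axis horizontal; a² = 400, b² = 256.
Latus rectum length = 2b²/a = 2·256/20 = 128/5.

128/5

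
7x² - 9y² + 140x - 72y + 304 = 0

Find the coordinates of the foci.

(-18, -4) and (-2, -4)

Group the x- and y-terms: 7(x² + 20x) -9(y² + 8y) = -304
Completing the square gives 7(x + 10)² -9(y + 4)² = -304 + 700 - 144 = 252.
Divide by 252: (x + 10)²/36 - (y + 4)²/28 = 1
Hyperbola, center (-10, -4), transverse axis horizontal; a² = 36, b² = 28.
c² = a² + b² = 36 + 28 = 64, so c = 8.
Foci lie on the horizontal axis through the center: (h ± c, k).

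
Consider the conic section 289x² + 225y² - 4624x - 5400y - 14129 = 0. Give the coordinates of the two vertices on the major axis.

Rearranging, 289(x² - 16x) + 225(y² - 24y) = 14129.
289(x - 8)² + 225(y - 12)² = 14129 + 18496 + 32400 = 65025
Divide by 65025: (x - 8)²/225 + (y - 12)²/289 = 1
Ellipse, center (8, 12), major axis vertical; a² = 289, b² = 225.
a = 17. Vertices at (h, k ± a).

(8, -5) and (8, 29)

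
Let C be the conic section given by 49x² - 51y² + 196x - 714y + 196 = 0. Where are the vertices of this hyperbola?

(-2, -14) and (-2, 0)

Collect terms: 49(x² + 4x) -51(y² + 14y) = -196
49(x + 2)² -51(y + 7)² = -196 + 196 - 2499 = -2499
Divide by -2499: (y + 7)²/49 - (x + 2)²/51 = 1
Hyperbola, center (-2, -7), transverse axis vertical; a² = 49, b² = 51.
a = 7. Vertices at (h, k ± a).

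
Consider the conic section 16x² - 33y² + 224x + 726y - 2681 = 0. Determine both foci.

(-7, 4) and (-7, 18)

Rearranging, 16(x² + 14x) -33(y² - 22y) = 2681.
16(x + 7)² -33(y - 11)² = 2681 + 784 - 3993 = -528
Divide by -528: (y - 11)²/16 - (x + 7)²/33 = 1
Hyperbola, center (-7, 11), transverse axis vertical; a² = 16, b² = 33.
c² = a² + b² = 16 + 33 = 49, so c = 7.
Foci lie on the vertical axis through the center: (h, k ± c).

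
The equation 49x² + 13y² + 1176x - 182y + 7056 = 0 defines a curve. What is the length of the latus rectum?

26/7

Rearranging, 49(x² + 24x) + 13(y² - 14y) = -7056.
Complete the square: 49(x + 12)² + 13(y - 7)² = -7056 + 7056 + 637 = 637
Dividing both sides by 637: (x + 12)²/13 + (y - 7)²/49 = 1
Ellipse, center (-12, 7), major axis vertical; a² = 49, b² = 13.
Latus rectum length = 2b²/a = 2·13/7 = 26/7.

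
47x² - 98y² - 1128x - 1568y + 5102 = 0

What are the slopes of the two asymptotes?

√94/14 and -√94/14

Group: 47(x² - 24x) -98(y² + 16y) = -5102
Complete the square in x and y: 47(x - 12)² -98(y + 8)² = -5102 + 6768 - 6272 = -4606
Dividing both sides by -4606: (y + 8)²/47 - (x - 12)²/98 = 1
Hyperbola, center (12, -8), transverse axis vertical; a² = 47, b² = 98.
For a vertical hyperbola the asymptotes have slope ±a/b.
Here that is ±√47/7√2 = ±√94/14.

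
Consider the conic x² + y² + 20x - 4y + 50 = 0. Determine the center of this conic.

(-10, 2)

(x² + 20x) + (y² - 4y) = -50
Completing the square gives (x + 10)² + (y - 2)² = -50 + 100 + 4 = 54.
So (x + 10)² + (y - 2)² = 54.
Circle centered at (-10, 2) with r² = 54.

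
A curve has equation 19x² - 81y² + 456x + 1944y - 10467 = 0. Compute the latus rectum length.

38/9

19(x² + 24x) -81(y² - 24y) = 10467
Complete the square: 19(x + 12)² -81(y - 12)² = 10467 + 2736 - 11664 = 1539
Dividing both sides by 1539: (x + 12)²/81 - (y - 12)²/19 = 1
Hyperbola, center (-12, 12), transverse axis horizontal; a² = 81, b² = 19.
Latus rectum length = 2b²/a = 2·19/9 = 38/9.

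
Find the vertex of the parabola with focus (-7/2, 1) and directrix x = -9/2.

The vertex is the midpoint between the focus and the directrix along the axis of symmetry.
Axis is horizontal (directrix is vertical). Vertex x-coordinate = (-7/2 + (-9/2))/2 = -4; y-coordinate = 1.

(-4, 1)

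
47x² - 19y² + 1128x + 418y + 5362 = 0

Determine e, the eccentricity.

Rearranging, 47(x² + 24x) -19(y² - 22y) = -5362.
47(x + 12)² -19(y - 11)² = -5362 + 6768 - 2299 = -893
Divide through by -893 to get (y - 11)²/47 - (x + 12)²/19 = 1.
Hyperbola, center (-12, 11), transverse axis vertical; a² = 47, b² = 19.
c² = a² + b² = 66, so c = √66.
e = c/a = √66/√47 = √3102/47.

e = √3102/47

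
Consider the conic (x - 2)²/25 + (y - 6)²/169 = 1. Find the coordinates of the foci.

(2, -6) and (2, 18)

Center (2, 6). The larger denominator 169 sits under the y-term, so the major axis is vertical; a² = 169, b² = 25.
c² = a² - b² = 169 - 25 = 144, so c = 12.
Foci lie on the vertical axis through the center: (h, k ± c).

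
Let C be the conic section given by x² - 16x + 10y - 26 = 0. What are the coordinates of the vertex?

Only x is squared. Complete the square in x: (x - 8)² = -10(y - 9).
Vertex (8, 9); 4p = -10 so p = -5/2. Opens down.

(8, 9)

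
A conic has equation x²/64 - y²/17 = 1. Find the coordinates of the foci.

(-9, 0) and (9, 0)

Center (0, 0). The positive term is the x-term, so the transverse axis is horizontal; a² = 64, b² = 17.
c² = a² + b² = 64 + 17 = 81, so c = 9.
Foci lie on the horizontal axis through the center: (h ± c, k).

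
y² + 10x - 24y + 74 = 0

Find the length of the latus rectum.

10

Only y is squared. Complete the square in y: (y - 12)² = -10(x - 7).
Vertex (7, 12); 4p = -10 so p = -5/2. Opens left.
Latus rectum length = |4p| = 10.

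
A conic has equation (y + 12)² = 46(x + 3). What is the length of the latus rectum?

Vertex (-3, -12); 4p = 46 so p = 23/2. Opens right.
Latus rectum length = |4p| = 46.

46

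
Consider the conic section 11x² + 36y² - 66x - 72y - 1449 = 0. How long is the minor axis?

Group: 11(x² - 6x) + 36(y² - 2y) = 1449
11(x - 3)² + 36(y - 1)² = 1449 + 99 + 36 = 1584
Divide by 1584: (x - 3)²/144 + (y - 1)²/44 = 1
Ellipse, center (3, 1), major axis horizontal; a² = 144, b² = 44.
b² = 44 so b = 2√11; the minor axis has length 2b = 4√11.

4√11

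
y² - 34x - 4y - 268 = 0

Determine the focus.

(1/2, 2)

Only y is squared. Complete the square in y: (y - 2)² = 34(x + 8).
Vertex (-8, 2); 4p = 34 so p = 17/2. Opens right.
Focus is p units from the vertex along the axis: (h + p, k).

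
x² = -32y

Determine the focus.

(0, -8)

Vertex (0, 0); 4p = -32 so p = -8. Opens down.
Focus is p units from the vertex along the axis: (h, k + p).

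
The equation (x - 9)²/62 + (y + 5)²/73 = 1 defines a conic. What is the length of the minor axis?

2√62

Center (9, -5). The larger denominator 73 sits under the y-term, so the major axis is vertical; a² = 73, b² = 62.
b² = 62 so b = √62; the minor axis has length 2b = 2√62.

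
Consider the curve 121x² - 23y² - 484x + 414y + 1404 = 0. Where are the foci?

(2, -3) and (2, 21)

Group: 121(x² - 4x) -23(y² - 18y) = -1404
Complete the square in x and y: 121(x - 2)² -23(y - 9)² = -1404 + 484 - 1863 = -2783
Divide through by -2783 to get (y - 9)²/121 - (x - 2)²/23 = 1.
Hyperbola, center (2, 9), transverse axis vertical; a² = 121, b² = 23.
c² = a² + b² = 121 + 23 = 144, so c = 12.
Foci lie on the vertical axis through the center: (h, k ± c).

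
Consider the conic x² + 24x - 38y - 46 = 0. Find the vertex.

Only x is squared. Complete the square in x: (x + 12)² = 38(y + 5).
Vertex (-12, -5); 4p = 38 so p = 19/2. Opens up.

(-12, -5)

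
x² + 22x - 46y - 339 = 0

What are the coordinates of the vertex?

Only x is squared. Complete the square in x: (x + 11)² = 46(y + 10).
Vertex (-11, -10); 4p = 46 so p = 23/2. Opens up.

(-11, -10)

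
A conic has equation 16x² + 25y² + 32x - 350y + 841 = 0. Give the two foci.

16(x² + 2x) + 25(y² - 14y) = -841
Complete the square in x and y: 16(x + 1)² + 25(y - 7)² = -841 + 16 + 1225 = 400
Divide through by 400 to get (x + 1)²/25 + (y - 7)²/16 = 1.
Ellipse, center (-1, 7), major axis horizontal; a² = 25, b² = 16.
c² = a² - b² = 25 - 16 = 9, so c = 3.
Foci lie on the horizontal axis through the center: (h ± c, k).

(-4, 7) and (2, 7)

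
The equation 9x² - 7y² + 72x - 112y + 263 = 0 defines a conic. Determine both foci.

(-4, -20) and (-4, 4)

Group the x- and y-terms: 9(x² + 8x) -7(y² + 16y) = -263
9(x + 4)² -7(y + 8)² = -263 + 144 - 448 = -567
Divide by -567: (y + 8)²/81 - (x + 4)²/63 = 1
Hyperbola, center (-4, -8), transverse axis vertical; a² = 81, b² = 63.
c² = a² + b² = 81 + 63 = 144, so c = 12.
Foci lie on the vertical axis through the center: (h, k ± c).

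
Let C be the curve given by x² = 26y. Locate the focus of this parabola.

Vertex (0, 0); 4p = 26 so p = 13/2. Opens up.
Focus is p units from the vertex along the axis: (h, k + p).

(0, 13/2)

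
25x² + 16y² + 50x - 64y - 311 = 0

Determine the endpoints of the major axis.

(-1, -3) and (-1, 7)

25(x² + 2x) + 16(y² - 4y) = 311
Complete the square: 25(x + 1)² + 16(y - 2)² = 311 + 25 + 64 = 400
Dividing both sides by 400: (x + 1)²/16 + (y - 2)²/25 = 1
Ellipse, center (-1, 2), major axis vertical; a² = 25, b² = 16.
a = 5. Vertices at (h, k ± a).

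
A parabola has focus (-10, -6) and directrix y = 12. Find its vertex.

The vertex is the midpoint between the focus and the directrix along the axis of symmetry.
Axis is vertical (directrix is horizontal). Vertex y-coordinate = (-6 + 12)/2 = 3; x-coordinate = -10.

(-10, 3)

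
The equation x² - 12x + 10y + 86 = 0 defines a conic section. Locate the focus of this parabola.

(6, -15/2)

Only x is squared. Complete the square in x: (x - 6)² = -10(y + 5).
Vertex (6, -5); 4p = -10 so p = -5/2. Opens down.
Focus is p units from the vertex along the axis: (h, k + p).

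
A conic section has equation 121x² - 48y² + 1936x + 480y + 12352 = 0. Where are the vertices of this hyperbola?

(-8, -6) and (-8, 16)

Collect terms: 121(x² + 16x) -48(y² - 10y) = -12352
Completing the square gives 121(x + 8)² -48(y - 5)² = -12352 + 7744 - 1200 = -5808.
Divide by -5808: (y - 5)²/121 - (x + 8)²/48 = 1
Hyperbola, center (-8, 5), transverse axis vertical; a² = 121, b² = 48.
a = 11. Vertices at (h, k ± a).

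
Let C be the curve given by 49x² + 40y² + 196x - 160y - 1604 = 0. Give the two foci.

(-2, -1) and (-2, 5)

Group: 49(x² + 4x) + 40(y² - 4y) = 1604
Complete the square: 49(x + 2)² + 40(y - 2)² = 1604 + 196 + 160 = 1960
Dividing both sides by 1960: (x + 2)²/40 + (y - 2)²/49 = 1
Ellipse, center (-2, 2), major axis vertical; a² = 49, b² = 40.
c² = a² - b² = 49 - 40 = 9, so c = 3.
Foci lie on the vertical axis through the center: (h, k ± c).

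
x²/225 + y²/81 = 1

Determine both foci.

(-12, 0) and (12, 0)

Center (0, 0). The larger denominator 225 sits under the x-term, so the major axis is horizontal; a² = 225, b² = 81.
c² = a² - b² = 225 - 81 = 144, so c = 12.
Foci lie on the horizontal axis through the center: (h ± c, k).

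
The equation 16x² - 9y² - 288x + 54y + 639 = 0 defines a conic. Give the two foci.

(-1, 3) and (19, 3)

Group the x- and y-terms: 16(x² - 18x) -9(y² - 6y) = -639
Complete the square: 16(x - 9)² -9(y - 3)² = -639 + 1296 - 81 = 576
Dividing both sides by 576: (x - 9)²/36 - (y - 3)²/64 = 1
Hyperbola, center (9, 3), transverse axis horizontal; a² = 36, b² = 64.
c² = a² + b² = 36 + 64 = 100, so c = 10.
Foci lie on the horizontal axis through the center: (h ± c, k).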